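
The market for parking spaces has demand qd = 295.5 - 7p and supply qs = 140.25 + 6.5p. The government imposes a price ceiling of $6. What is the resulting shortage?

Shortage = 74.25

Equilibrium price would be p* = 11.5, so the ceiling at 6 binds.
At p = 6: qd = 295.5 − 7(6) = 253.5, qs = 140.25 + 6.5(6) = 179.25.
Shortage = 253.5 − 179.25 = 74.25.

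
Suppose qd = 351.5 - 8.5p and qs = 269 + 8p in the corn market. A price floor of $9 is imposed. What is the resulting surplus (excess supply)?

Equilibrium price would be p* = 5, so the floor at 9 binds.
At p = 9: qd = 275, qs = 341.
Surplus = 341 − 275 = 66.

Surplus = 66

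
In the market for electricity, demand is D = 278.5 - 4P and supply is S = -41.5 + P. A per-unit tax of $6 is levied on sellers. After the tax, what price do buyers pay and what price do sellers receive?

Buyers pay $65.2, sellers receive $59.2

Pre-tax equilibrium: P* = 64, Q* = 22.5.
Tax on sellers shifts supply to S = -41.5 + 1(P − 6) = -47.5 + P.
278.5 - 4P = -47.5 + P gives buyer price Pb = 65.2; sellers receive Ps = 65.2 − 6 = 59.2.
New quantity: Q = 278.5 − 4(65.2) = 17.7.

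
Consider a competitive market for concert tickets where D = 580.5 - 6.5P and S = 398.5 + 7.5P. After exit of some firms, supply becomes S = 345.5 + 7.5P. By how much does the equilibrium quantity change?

ΔQ = -689/28

Original equilibrium: P* = 13, Q* = 496.
New equilibrium: 580.5 - 6.5P = 345.5 + 7.5P, so 235 = 14P and P' = 235/14; Q' = 580.5 − 6.5(235/14) = 13199/28.
Change in quantity: 13199/28 − 496 = -689/28.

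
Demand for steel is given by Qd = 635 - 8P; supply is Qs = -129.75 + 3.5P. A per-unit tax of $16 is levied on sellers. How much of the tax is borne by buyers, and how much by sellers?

Pre-tax equilibrium: P* = 66.5, Q* = 103.
Tax on sellers shifts supply to Qs = -129.75 + 3.5(P − 16) = -185.75 + 3.5P.
635 - 8P = -185.75 + 3.5P gives buyer price Pb = 3283/46; sellers receive Ps = 3283/46 − 16 = 2547/46.
New quantity: Q = 635 − 8(3283/46) = 1473/23.
Buyer burden = 3283/46 − 66.5 = 112/23; seller burden = 66.5 − 2547/46 = 256/23.

Buyers bear 112/23, sellers bear 256/23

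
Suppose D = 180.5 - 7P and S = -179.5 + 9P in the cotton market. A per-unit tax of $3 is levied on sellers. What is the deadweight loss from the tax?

Pre-tax equilibrium: P* = 22.5, Q* = 23.
Tax on sellers shifts supply to S = -179.5 + 9(P − 3) = -206.5 + 9P.
180.5 - 7P = -206.5 + 9P gives buyer price Pb = 24.1875; sellers receive Ps = 24.1875 − 3 = 21.1875.
New quantity: Q = 180.5 − 7(24.1875) = 11.1875.
DWL = ½ × 3 × (23 − 11.1875) = 17.71875.

Deadweight loss = 17.71875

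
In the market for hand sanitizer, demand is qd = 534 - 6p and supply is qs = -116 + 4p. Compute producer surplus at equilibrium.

Producer surplus = 2592

Equilibrium: 534 - 6p = -116 + 4p gives p* = 65, q* = 144.
Supply starts at p = 29 (where qs = 0).
PS = ½(65 − 29)(144) = 2592.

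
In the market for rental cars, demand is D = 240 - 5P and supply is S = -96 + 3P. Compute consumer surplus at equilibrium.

Consumer surplus = 90

Equilibrium: 240 - 5P = -96 + 3P gives P* = 42, Q* = 30.
Demand choke price (D = 0): P = 48.
CS = ½(48 − 42)(30) = 90.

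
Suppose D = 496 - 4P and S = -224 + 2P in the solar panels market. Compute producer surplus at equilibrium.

Producer surplus = 64

Equilibrium: 496 - 4P = -224 + 2P gives P* = 120, Q* = 16.
Supply starts at P = 112 (where S = 0).
PS = ½(120 − 112)(16) = 64.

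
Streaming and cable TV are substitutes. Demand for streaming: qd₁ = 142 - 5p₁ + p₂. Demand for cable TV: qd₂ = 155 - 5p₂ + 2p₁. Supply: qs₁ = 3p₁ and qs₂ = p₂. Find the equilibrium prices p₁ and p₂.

p₁ = 1007/46, p₂ = 762/23

Market 1: 142 - 5p₁ + p₂ = 3p₁ → 8p₁ - p₂ = 142.
Market 2: 6p₂ - 2p₁ = 155.
Eliminating p₂: 6×(1) + 1×(2) gives 46p₁ = 1007, so p₁ = 1007/46.
Back-substitute into (2): p₂ = (155 + 2×1007/46) / 6 = 762/23.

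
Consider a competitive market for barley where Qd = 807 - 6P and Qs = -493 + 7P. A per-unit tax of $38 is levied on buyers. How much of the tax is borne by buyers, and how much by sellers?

Buyers bear 266/13, sellers bear 228/13

Pre-tax equilibrium: P* = 100, Q* = 207.
Tax on buyers shifts demand to Qd = 807 − 6(P + 38) = 579 - 6P.
579 - 6P = -493 + 7P gives seller price Ps = 1072/13; buyers pay Pb = 1072/13 + 38 = 1566/13.
New quantity: Q = 807 − 6(1566/13) = 1095/13.
Buyer burden = 1566/13 − 100 = 266/13; seller burden = 100 − 1072/13 = 228/13.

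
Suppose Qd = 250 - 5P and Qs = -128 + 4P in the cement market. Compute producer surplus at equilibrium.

Producer surplus = 200

Equilibrium: 250 - 5P = -128 + 4P gives P* = 42, Q* = 40.
Supply starts at P = 32 (where Qs = 0).
PS = ½(42 − 32)(40) = 200.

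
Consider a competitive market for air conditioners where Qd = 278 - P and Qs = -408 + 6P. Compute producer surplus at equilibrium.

Equilibrium: 278 - P = -408 + 6P gives P* = 98, Q* = 180.
Supply starts at P = 68 (where Qs = 0).
PS = ½(98 − 68)(180) = 2700.

Producer surplus = 2700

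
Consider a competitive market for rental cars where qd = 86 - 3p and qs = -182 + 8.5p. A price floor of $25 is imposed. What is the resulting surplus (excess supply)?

Equilibrium price would be p* = 536/23, so the floor at 25 binds.
At p = 25: qd = 11, qs = 30.5.
Surplus = 30.5 − 11 = 19.5.

Surplus = 19.5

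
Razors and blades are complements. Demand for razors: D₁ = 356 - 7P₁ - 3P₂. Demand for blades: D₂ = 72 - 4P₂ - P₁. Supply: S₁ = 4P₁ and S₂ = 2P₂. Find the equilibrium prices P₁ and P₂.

P₁ = 640/21, P₂ = 436/63

Market 1: 356 - 7P₁ - 3P₂ = 4P₁ → 11P₁ + 3P₂ = 356.
Market 2: 6P₂ + P₁ = 72.
Eliminating P₂: 6×(1) − 3×(2) gives 63P₁ = 1920, so P₁ = 640/21.
Back-substitute into (2): P₂ = (72 − 1×640/21) / 6 = 436/63.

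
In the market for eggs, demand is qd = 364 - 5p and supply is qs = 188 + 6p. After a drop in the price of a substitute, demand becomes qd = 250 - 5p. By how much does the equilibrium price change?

Δp = -114/11

Original equilibrium: p* = 16, q* = 284.
New equilibrium: 250 - 5p = 188 + 6p, so 62 = 11p and p' = 62/11; q' = 250 − 5(62/11) = 2440/11.
Change in price: 62/11 − 16 = -114/11.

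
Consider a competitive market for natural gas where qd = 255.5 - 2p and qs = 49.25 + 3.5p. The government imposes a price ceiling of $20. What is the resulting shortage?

Equilibrium price would be p* = 37.5, so the ceiling at 20 binds.
At p = 20: qd = 255.5 − 2(20) = 215.5, qs = 49.25 + 3.5(20) = 119.25.
Shortage = 215.5 − 119.25 = 96.25.

Shortage = 96.25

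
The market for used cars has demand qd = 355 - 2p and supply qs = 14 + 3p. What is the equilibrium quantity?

q* = 218.6

Set qd = qs: 355 - 2p = 14 + 3p.
341 = 5p, so p* = 68.2.
q* = 355 − 2(68.2) = 218.6.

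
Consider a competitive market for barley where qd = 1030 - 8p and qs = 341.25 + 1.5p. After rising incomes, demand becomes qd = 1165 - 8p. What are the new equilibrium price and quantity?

Original equilibrium: p* = 72.5, q* = 450.
New equilibrium: 1165 - 8p = 341.25 + 1.5p, so 823.75 = 9.5p and p' = 3295/38; q' = 1165 − 8(3295/38) = 8955/19.

p' = 3295/38, q' = 8955/19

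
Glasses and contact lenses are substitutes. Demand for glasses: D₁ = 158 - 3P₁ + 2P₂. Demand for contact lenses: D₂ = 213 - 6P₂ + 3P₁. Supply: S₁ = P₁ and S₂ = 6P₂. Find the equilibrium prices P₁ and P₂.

Market 1: 158 - 3P₁ + 2P₂ = P₁ → 4P₁ - 2P₂ = 158.
Market 2: 12P₂ - 3P₁ = 213.
Eliminating P₂: 12×(1) + 2×(2) gives 42P₁ = 2322, so P₁ = 387/7.
Back-substitute into (2): P₂ = (213 + 3×387/7) / 12 = 221/7.

P₁ = 387/7, P₂ = 221/7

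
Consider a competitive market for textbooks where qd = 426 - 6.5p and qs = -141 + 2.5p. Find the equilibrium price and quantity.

Set qd = qs: 426 - 6.5p = -141 + 2.5p.
567 = 9p, so p* = 63.
q* = 426 − 6.5(63) = 16.5.

p* = 63, q* = 16.5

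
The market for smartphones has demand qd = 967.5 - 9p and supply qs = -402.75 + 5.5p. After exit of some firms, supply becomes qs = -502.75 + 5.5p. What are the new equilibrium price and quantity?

Original equilibrium: p* = 94.5, q* = 117.
New equilibrium: 967.5 - 9p = -502.75 + 5.5p, so 1470.25 = 14.5p and p' = 5881/58; q' = 967.5 − 9(5881/58) = 1593/29.

p' = 5881/58, q' = 1593/29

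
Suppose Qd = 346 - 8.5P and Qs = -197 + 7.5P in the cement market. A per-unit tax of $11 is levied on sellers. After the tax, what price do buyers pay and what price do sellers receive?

Buyers pay $39.09375, sellers receive $28.09375

Pre-tax equilibrium: P* = 33.9375, Q* = 57.53125.
Tax on sellers shifts supply to Qs = -197 + 7.5(P − 11) = -279.5 + 7.5P.
346 - 8.5P = -279.5 + 7.5P gives buyer price Pb = 39.09375; sellers receive Ps = 39.09375 − 11 = 28.09375.
New quantity: Q = 346 − 8.5(39.09375) = 13.703125.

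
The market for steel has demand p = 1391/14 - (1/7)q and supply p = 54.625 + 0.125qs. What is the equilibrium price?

Set the two price expressions equal: 1391/14 - (1/7)q = 54.625 + 0.125q.
2505/56 = (15/56)q, so q* = 167.
p* = 1391/14 − (1/7)(167) = 75.5.

p* = 75.5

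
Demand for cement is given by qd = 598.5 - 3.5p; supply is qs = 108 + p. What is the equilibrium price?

Set qd = qs: 598.5 - 3.5p = 108 + p.
490.5 = 4.5p, so p* = 109.
q* = 598.5 − 3.5(109) = 217.

p* = 109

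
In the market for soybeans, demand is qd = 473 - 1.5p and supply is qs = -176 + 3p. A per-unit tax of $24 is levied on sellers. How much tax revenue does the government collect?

Tax revenue = 5584

Pre-tax equilibrium: p* = 1298/9, q* = 770/3.
Tax on sellers shifts supply to qs = -176 + 3(p − 24) = -248 + 3p.
473 - 1.5p = -248 + 3p gives buyer price pb = 1442/9; sellers receive ps = 1442/9 − 24 = 1226/9.
New quantity: q = 473 − 1.5(1442/9) = 698/3.
Revenue = 24 × 698/3 = 5584.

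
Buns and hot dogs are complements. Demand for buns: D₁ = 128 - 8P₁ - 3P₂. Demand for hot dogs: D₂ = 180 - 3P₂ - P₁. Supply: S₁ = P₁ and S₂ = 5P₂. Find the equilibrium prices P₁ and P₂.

Market 1: 128 - 8P₁ - 3P₂ = P₁ → 9P₁ + 3P₂ = 128.
Market 2: 8P₂ + P₁ = 180.
Eliminating P₂: 8×(1) − 3×(2) gives 69P₁ = 484, so P₁ = 484/69.
Back-substitute into (2): P₂ = (180 − 1×484/69) / 8 = 1492/69.

P₁ = 484/69, P₂ = 1492/69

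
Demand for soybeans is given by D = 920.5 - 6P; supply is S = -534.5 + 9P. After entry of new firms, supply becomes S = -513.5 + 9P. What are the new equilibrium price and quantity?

P' = 95.6, Q' = 346.9

Original equilibrium: P* = 97, Q* = 338.5.
New equilibrium: 920.5 - 6P = -513.5 + 9P, so 1434 = 15P and P' = 95.6; Q' = 920.5 − 6(95.6) = 346.9.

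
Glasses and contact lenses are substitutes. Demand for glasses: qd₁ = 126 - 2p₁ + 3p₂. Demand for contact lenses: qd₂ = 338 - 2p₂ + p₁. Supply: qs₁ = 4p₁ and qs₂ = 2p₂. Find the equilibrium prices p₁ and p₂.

p₁ = 506/7, p₂ = 718/7

Market 1: 126 - 2p₁ + 3p₂ = 4p₁ → 6p₁ - 3p₂ = 126.
Market 2: 4p₂ - p₁ = 338.
Eliminating p₂: 4×(1) + 3×(2) gives 21p₁ = 1518, so p₁ = 506/7.
Back-substitute into (2): p₂ = (338 + 1×506/7) / 4 = 718/7.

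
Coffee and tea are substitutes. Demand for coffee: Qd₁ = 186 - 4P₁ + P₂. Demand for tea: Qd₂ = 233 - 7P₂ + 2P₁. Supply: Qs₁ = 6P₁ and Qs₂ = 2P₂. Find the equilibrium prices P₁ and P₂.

P₁ = 1907/88, P₂ = 1351/44

Market 1: 186 - 4P₁ + P₂ = 6P₁ → 10P₁ - P₂ = 186.
Market 2: 9P₂ - 2P₁ = 233.
Eliminating P₂: 9×(1) + 1×(2) gives 88P₁ = 1907, so P₁ = 1907/88.
Back-substitute into (2): P₂ = (233 + 2×1907/88) / 9 = 1351/44.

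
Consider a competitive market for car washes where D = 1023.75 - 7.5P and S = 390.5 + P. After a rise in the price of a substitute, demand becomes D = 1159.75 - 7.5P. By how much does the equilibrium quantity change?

Original equilibrium: P* = 74.5, Q* = 465.
New equilibrium: 1159.75 - 7.5P = 390.5 + P, so 769.25 = 8.5P and P' = 90.5; Q' = 1159.75 − 7.5(90.5) = 481.
Change in quantity: 481 − 465 = 16.

ΔQ = 16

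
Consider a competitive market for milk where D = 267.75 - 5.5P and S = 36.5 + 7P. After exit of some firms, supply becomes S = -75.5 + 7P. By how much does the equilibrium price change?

Original equilibrium: P* = 18.5, Q* = 166.
New equilibrium: 267.75 - 5.5P = -75.5 + 7P, so 343.25 = 12.5P and P' = 27.46; Q' = 267.75 − 5.5(27.46) = 116.72.
Change in price: 27.46 − 18.5 = 8.96.

ΔP = 8.96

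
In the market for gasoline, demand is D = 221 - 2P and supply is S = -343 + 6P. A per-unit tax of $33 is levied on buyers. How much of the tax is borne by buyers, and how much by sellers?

Buyers bear $24.75, sellers bear $8.25

Pre-tax equilibrium: P* = 70.5, Q* = 80.
Tax on buyers shifts demand to D = 221 − 2(P + 33) = 155 - 2P.
155 - 2P = -343 + 6P gives seller price Ps = 62.25; buyers pay Pb = 62.25 + 33 = 95.25.
New quantity: Q = 221 − 2(95.25) = 30.5.
Buyer burden = 95.25 − 70.5 = 24.75; seller burden = 70.5 − 62.25 = 8.25.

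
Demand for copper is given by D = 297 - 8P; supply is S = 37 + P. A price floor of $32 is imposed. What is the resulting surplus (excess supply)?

Surplus = 28

Equilibrium price would be P* = 260/9, so the floor at 32 binds.
At P = 32: D = 41, S = 69.
Surplus = 69 − 41 = 28.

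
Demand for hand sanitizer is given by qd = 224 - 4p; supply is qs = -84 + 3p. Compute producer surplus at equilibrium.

Producer surplus = 384

Equilibrium: 224 - 4p = -84 + 3p gives p* = 44, q* = 48.
Supply starts at p = 28 (where qs = 0).
PS = ½(44 − 28)(48) = 384.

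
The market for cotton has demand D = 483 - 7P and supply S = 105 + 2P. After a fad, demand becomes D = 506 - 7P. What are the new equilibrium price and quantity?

Original equilibrium: P* = 42, Q* = 189.
New equilibrium: 506 - 7P = 105 + 2P, so 401 = 9P and P' = 401/9; Q' = 506 − 7(401/9) = 1747/9.

P' = 401/9, Q' = 1747/9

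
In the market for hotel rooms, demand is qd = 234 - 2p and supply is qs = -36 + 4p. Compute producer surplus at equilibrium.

Producer surplus = 2592

Equilibrium: 234 - 2p = -36 + 4p gives p* = 45, q* = 144.
Supply starts at p = 9 (where qs = 0).
PS = ½(45 − 9)(144) = 2592.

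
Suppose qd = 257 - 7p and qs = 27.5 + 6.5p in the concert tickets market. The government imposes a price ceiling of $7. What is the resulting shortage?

Equilibrium price would be p* = 17, so the ceiling at 7 binds.
At p = 7: qd = 257 − 7(7) = 208, qs = 27.5 + 6.5(7) = 73.
Shortage = 208 − 73 = 135.

Shortage = 135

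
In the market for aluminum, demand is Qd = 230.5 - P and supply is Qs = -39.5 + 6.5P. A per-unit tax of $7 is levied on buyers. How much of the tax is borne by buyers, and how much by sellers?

Buyers bear 91/15, sellers bear 14/15

Pre-tax equilibrium: P* = 36, Q* = 194.5.
Tax on buyers shifts demand to Qd = 230.5 − 1(P + 7) = 223.5 - P.
223.5 - P = -39.5 + 6.5P gives seller price Ps = 526/15; buyers pay Pb = 526/15 + 7 = 631/15.
New quantity: Q = 230.5 − 1(631/15) = 5653/30.
Buyer burden = 631/15 − 36 = 91/15; seller burden = 36 − 526/15 = 14/15.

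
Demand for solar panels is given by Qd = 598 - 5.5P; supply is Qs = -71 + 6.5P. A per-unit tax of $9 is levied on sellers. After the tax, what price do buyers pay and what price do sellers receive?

Pre-tax equilibrium: P* = 55.75, Q* = 291.375.
Tax on sellers shifts supply to Qs = -71 + 6.5(P − 9) = -129.5 + 6.5P.
598 - 5.5P = -129.5 + 6.5P gives buyer price Pb = 60.625; sellers receive Ps = 60.625 − 9 = 51.625.
New quantity: Q = 598 − 5.5(60.625) = 264.5625.

Buyers pay $60.625, sellers receive $51.625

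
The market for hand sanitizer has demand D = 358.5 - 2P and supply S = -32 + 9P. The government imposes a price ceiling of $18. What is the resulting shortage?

Shortage = 192.5

Equilibrium price would be P* = 35.5, so the ceiling at 18 binds.
At P = 18: D = 358.5 − 2(18) = 322.5, S = -32 + 9(18) = 130.
Shortage = 322.5 − 130 = 192.5.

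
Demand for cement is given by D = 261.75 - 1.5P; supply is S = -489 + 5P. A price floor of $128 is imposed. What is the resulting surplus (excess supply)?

Equilibrium price would be P* = 115.5, so the floor at 128 binds.
At P = 128: D = 69.75, S = 151.
Surplus = 151 − 69.75 = 81.25.

Surplus = 81.25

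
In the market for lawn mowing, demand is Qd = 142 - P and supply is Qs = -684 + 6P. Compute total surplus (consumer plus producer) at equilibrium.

Total surplus = 336

Equilibrium: 142 - P = -684 + 6P gives P* = 118, Q* = 24.
Demand choke price: P = 142; supply starts at P = 114.
CS = ½(142 − 118)(24) = 288; PS = ½(118 − 114)(24) = 48.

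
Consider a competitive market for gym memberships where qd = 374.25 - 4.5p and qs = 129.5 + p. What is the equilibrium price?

Set qd = qs: 374.25 - 4.5p = 129.5 + p.
244.75 = 5.5p, so p* = 44.5.
q* = 374.25 − 4.5(44.5) = 174.

p* = 44.5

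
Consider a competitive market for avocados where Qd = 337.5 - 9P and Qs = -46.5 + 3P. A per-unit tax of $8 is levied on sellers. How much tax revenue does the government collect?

Tax revenue = 252

Pre-tax equilibrium: P* = 32, Q* = 49.5.
Tax on sellers shifts supply to Qs = -46.5 + 3(P − 8) = -70.5 + 3P.
337.5 - 9P = -70.5 + 3P gives buyer price Pb = 34; sellers receive Ps = 34 − 8 = 26.
New quantity: Q = 337.5 − 9(34) = 31.5.
Revenue = 8 × 31.5 = 252.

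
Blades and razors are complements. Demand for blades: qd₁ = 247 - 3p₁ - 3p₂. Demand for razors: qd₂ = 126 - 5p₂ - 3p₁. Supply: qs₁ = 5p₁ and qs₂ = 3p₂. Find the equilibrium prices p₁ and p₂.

p₁ = 1598/55, p₂ = 267/55

Market 1: 247 - 3p₁ - 3p₂ = 5p₁ → 8p₁ + 3p₂ = 247.
Market 2: 8p₂ + 3p₁ = 126.
Eliminating p₂: 8×(1) − 3×(2) gives 55p₁ = 1598, so p₁ = 1598/55.
Back-substitute into (2): p₂ = (126 − 3×1598/55) / 8 = 267/55.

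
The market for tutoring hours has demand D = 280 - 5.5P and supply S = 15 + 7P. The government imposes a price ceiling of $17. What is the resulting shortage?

Shortage = 52.5

Equilibrium price would be P* = 21.2, so the ceiling at 17 binds.
At P = 17: D = 280 − 5.5(17) = 186.5, S = 15 + 7(17) = 134.
Shortage = 186.5 − 134 = 52.5.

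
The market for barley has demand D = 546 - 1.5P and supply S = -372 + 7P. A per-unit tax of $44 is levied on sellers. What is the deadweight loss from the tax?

Pre-tax equilibrium: P* = 108, Q* = 384.
Tax on sellers shifts supply to S = -372 + 7(P − 44) = -680 + 7P.
546 - 1.5P = -680 + 7P gives buyer price Pb = 2452/17; sellers receive Ps = 2452/17 − 44 = 1704/17.
New quantity: Q = 546 − 1.5(2452/17) = 5604/17.
DWL = ½ × 44 × (384 − 5604/17) = 20328/17.

Deadweight loss = 20328/17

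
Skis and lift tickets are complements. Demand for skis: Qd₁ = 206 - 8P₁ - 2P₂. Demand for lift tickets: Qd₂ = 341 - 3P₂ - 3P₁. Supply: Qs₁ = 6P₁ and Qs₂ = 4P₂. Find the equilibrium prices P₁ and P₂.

Market 1: 206 - 8P₁ - 2P₂ = 6P₁ → 14P₁ + 2P₂ = 206.
Market 2: 7P₂ + 3P₁ = 341.
Eliminating P₂: 7×(1) − 2×(2) gives 92P₁ = 760, so P₁ = 190/23.
Back-substitute into (2): P₂ = (341 − 3×190/23) / 7 = 1039/23.

P₁ = 190/23, P₂ = 1039/23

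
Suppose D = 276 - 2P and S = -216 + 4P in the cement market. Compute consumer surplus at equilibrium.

Consumer surplus = 3136

Equilibrium: 276 - 2P = -216 + 4P gives P* = 82, Q* = 112.
Demand choke price (D = 0): P = 138.
CS = ½(138 − 82)(112) = 3136.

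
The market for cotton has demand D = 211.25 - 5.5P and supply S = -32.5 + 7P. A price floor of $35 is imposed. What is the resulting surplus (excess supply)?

Surplus = 193.75

Equilibrium price would be P* = 19.5, so the floor at 35 binds.
At P = 35: D = 18.75, S = 212.5.
Surplus = 212.5 − 18.75 = 193.75.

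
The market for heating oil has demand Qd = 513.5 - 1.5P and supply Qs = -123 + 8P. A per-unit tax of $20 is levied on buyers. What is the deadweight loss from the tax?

Pre-tax equilibrium: P* = 67, Q* = 413.
Tax on buyers shifts demand to Qd = 513.5 − 1.5(P + 20) = 483.5 - 1.5P.
483.5 - 1.5P = -123 + 8P gives seller price Ps = 1213/19; buyers pay Pb = 1213/19 + 20 = 1593/19.
New quantity: Q = 513.5 − 1.5(1593/19) = 7367/19.
DWL = ½ × 20 × (413 − 7367/19) = 4800/19.

Deadweight loss = 4800/19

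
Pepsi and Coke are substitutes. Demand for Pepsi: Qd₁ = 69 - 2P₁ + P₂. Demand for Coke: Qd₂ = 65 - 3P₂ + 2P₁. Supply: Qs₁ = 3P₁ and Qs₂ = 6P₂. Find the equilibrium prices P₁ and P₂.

P₁ = 686/43, P₂ = 463/43

Market 1: 69 - 2P₁ + P₂ = 3P₁ → 5P₁ - P₂ = 69.
Market 2: 9P₂ - 2P₁ = 65.
Eliminating P₂: 9×(1) + 1×(2) gives 43P₁ = 686, so P₁ = 686/43.
Back-substitute into (2): P₂ = (65 + 2×686/43) / 9 = 463/43.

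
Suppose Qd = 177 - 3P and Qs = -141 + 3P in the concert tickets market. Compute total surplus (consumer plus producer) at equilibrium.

Total surplus = 108

Equilibrium: 177 - 3P = -141 + 3P gives P* = 53, Q* = 18.
Demand choke price: P = 59; supply starts at P = 47.
CS = ½(59 − 53)(18) = 54; PS = ½(53 − 47)(18) = 54.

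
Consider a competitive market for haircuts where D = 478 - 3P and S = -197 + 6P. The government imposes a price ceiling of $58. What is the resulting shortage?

Shortage = 153

Equilibrium price would be P* = 75, so the ceiling at 58 binds.
At P = 58: D = 478 − 3(58) = 304, S = -197 + 6(58) = 151.
Shortage = 304 − 151 = 153.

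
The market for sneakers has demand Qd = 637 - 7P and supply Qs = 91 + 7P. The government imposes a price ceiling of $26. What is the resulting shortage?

Equilibrium price would be P* = 39, so the ceiling at 26 binds.
At P = 26: Qd = 637 − 7(26) = 455, Qs = 91 + 7(26) = 273.
Shortage = 455 − 273 = 182.

Shortage = 182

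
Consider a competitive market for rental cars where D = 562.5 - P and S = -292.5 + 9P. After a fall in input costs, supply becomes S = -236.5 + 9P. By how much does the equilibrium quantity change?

ΔQ = 5.6

Original equilibrium: P* = 85.5, Q* = 477.
New equilibrium: 562.5 - P = -236.5 + 9P, so 799 = 10P and P' = 79.9; Q' = 562.5 − 1(79.9) = 482.6.
Change in quantity: 482.6 − 477 = 5.6.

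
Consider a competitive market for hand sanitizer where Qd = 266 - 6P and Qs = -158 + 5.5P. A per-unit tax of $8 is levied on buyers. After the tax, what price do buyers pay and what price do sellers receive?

Pre-tax equilibrium: P* = 848/23, Q* = 1030/23.
Tax on buyers shifts demand to Qd = 266 − 6(P + 8) = 218 - 6P.
218 - 6P = -158 + 5.5P gives seller price Ps = 752/23; buyers pay Pb = 752/23 + 8 = 936/23.
New quantity: Q = 266 − 6(936/23) = 502/23.

Buyers pay 936/23, sellers receive 752/23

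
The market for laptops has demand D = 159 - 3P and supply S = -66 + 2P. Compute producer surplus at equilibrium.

Producer surplus = 144

Equilibrium: 159 - 3P = -66 + 2P gives P* = 45, Q* = 24.
Supply starts at P = 33 (where S = 0).
PS = ½(45 − 33)(24) = 144.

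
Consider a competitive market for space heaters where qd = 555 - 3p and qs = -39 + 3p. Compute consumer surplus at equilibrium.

Consumer surplus = 11094

Equilibrium: 555 - 3p = -39 + 3p gives p* = 99, q* = 258.
Demand choke price (qd = 0): p = 185.
CS = ½(185 − 99)(258) = 11094.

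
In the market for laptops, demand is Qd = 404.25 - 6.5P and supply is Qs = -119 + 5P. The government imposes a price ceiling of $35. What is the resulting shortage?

Shortage = 120.75

Equilibrium price would be P* = 45.5, so the ceiling at 35 binds.
At P = 35: Qd = 404.25 − 6.5(35) = 176.75, Qs = -119 + 5(35) = 56.
Shortage = 176.75 − 56 = 120.75.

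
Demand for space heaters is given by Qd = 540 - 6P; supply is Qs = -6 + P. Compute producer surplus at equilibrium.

Producer surplus = 2592

Equilibrium: 540 - 6P = -6 + P gives P* = 78, Q* = 72.
Supply starts at P = 6 (where Qs = 0).
PS = ½(78 − 6)(72) = 2592.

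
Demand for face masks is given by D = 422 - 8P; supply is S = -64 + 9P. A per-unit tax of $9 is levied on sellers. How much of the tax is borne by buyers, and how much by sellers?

Buyers bear 81/17, sellers bear 72/17

Pre-tax equilibrium: P* = 486/17, Q* = 3286/17.
Tax on sellers shifts supply to S = -64 + 9(P − 9) = -145 + 9P.
422 - 8P = -145 + 9P gives buyer price Pb = 567/17; sellers receive Ps = 567/17 − 9 = 414/17.
New quantity: Q = 422 − 8(567/17) = 2638/17.
Buyer burden = 567/17 − 486/17 = 81/17; seller burden = 486/17 − 414/17 = 72/17.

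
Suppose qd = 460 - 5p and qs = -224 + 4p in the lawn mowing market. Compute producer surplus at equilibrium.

Equilibrium: 460 - 5p = -224 + 4p gives p* = 76, q* = 80.
Supply starts at p = 56 (where qs = 0).
PS = ½(76 − 56)(80) = 800.

Producer surplus = 800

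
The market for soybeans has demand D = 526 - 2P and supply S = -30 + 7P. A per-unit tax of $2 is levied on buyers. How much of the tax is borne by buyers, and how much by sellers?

Pre-tax equilibrium: P* = 556/9, Q* = 3622/9.
Tax on buyers shifts demand to D = 526 − 2(P + 2) = 522 - 2P.
522 - 2P = -30 + 7P gives seller price Ps = 184/3; buyers pay Pb = 184/3 + 2 = 190/3.
New quantity: Q = 526 − 2(190/3) = 1198/3.
Buyer burden = 190/3 − 556/9 = 14/9; seller burden = 556/9 − 184/3 = 4/9.

Buyers bear 14/9, sellers bear 4/9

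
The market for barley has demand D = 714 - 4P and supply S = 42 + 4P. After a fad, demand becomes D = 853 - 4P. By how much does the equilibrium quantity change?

Original equilibrium: P* = 84, Q* = 378.
New equilibrium: 853 - 4P = 42 + 4P, so 811 = 8P and P' = 101.375; Q' = 853 − 4(101.375) = 447.5.
Change in quantity: 447.5 − 378 = 69.5.

ΔQ = 69.5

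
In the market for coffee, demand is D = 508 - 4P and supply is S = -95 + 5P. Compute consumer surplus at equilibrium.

Consumer surplus = 7200

Equilibrium: 508 - 4P = -95 + 5P gives P* = 67, Q* = 240.
Demand choke price (D = 0): P = 127.
CS = ½(127 − 67)(240) = 7200.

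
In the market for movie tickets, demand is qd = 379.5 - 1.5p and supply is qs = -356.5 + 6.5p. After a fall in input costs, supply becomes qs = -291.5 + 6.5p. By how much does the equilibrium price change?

Original equilibrium: p* = 92, q* = 241.5.
New equilibrium: 379.5 - 1.5p = -291.5 + 6.5p, so 671 = 8p and p' = 83.875; q' = 379.5 − 1.5(83.875) = 253.6875.
Change in price: 83.875 − 92 = -8.125.

Δp = -8.125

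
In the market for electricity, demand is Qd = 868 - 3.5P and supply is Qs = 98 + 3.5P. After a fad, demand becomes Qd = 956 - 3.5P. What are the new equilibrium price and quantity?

Original equilibrium: P* = 110, Q* = 483.
New equilibrium: 956 - 3.5P = 98 + 3.5P, so 858 = 7P and P' = 858/7; Q' = 956 − 3.5(858/7) = 527.

P' = 858/7, Q' = 527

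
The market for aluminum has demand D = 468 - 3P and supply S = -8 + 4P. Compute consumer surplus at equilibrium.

Consumer surplus = 11616

Equilibrium: 468 - 3P = -8 + 4P gives P* = 68, Q* = 264.
Demand choke price (D = 0): P = 156.
CS = ½(156 − 68)(264) = 11616.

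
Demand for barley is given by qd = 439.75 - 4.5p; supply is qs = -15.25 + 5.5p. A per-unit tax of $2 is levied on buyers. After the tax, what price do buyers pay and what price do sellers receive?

Pre-tax equilibrium: p* = 45.5, q* = 235.
Tax on buyers shifts demand to qd = 439.75 − 4.5(p + 2) = 430.75 - 4.5p.
430.75 - 4.5p = -15.25 + 5.5p gives seller price ps = 44.6; buyers pay pb = 44.6 + 2 = 46.6.
New quantity: q = 439.75 − 4.5(46.6) = 230.05.

Buyers pay $46.6, sellers receive $44.6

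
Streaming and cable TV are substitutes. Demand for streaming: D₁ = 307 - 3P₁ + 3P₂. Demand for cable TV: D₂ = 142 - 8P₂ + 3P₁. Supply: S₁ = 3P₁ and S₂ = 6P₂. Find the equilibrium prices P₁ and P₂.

Market 1: 307 - 3P₁ + 3P₂ = 3P₁ → 6P₁ - 3P₂ = 307.
Market 2: 14P₂ - 3P₁ = 142.
Eliminating P₂: 14×(1) + 3×(2) gives 75P₁ = 4724, so P₁ = 4724/75.
Back-substitute into (2): P₂ = (142 + 3×4724/75) / 14 = 23.64.

P₁ = 4724/75, P₂ = 23.64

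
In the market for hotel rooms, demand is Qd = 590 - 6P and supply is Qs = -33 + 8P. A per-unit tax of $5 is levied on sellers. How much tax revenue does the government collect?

Tax revenue = 10705/7

Pre-tax equilibrium: P* = 44.5, Q* = 323.
Tax on sellers shifts supply to Qs = -33 + 8(P − 5) = -73 + 8P.
590 - 6P = -73 + 8P gives buyer price Pb = 663/14; sellers receive Ps = 663/14 − 5 = 593/14.
New quantity: Q = 590 − 6(663/14) = 2141/7.
Revenue = 5 × 2141/7 = 10705/7.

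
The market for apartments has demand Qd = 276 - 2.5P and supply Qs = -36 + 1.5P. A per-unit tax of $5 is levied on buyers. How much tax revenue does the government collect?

Pre-tax equilibrium: P* = 78, Q* = 81.
Tax on buyers shifts demand to Qd = 276 − 2.5(P + 5) = 263.5 - 2.5P.
263.5 - 2.5P = -36 + 1.5P gives seller price Ps = 74.875; buyers pay Pb = 74.875 + 5 = 79.875.
New quantity: Q = 276 − 2.5(79.875) = 76.3125.
Revenue = 5 × 76.3125 = 381.5625.

Tax revenue = 381.5625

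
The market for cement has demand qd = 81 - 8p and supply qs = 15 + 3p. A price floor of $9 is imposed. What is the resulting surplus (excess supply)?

Equilibrium price would be p* = 6, so the floor at 9 binds.
At p = 9: qd = 9, qs = 42.
Surplus = 42 − 9 = 33.

Surplus = 33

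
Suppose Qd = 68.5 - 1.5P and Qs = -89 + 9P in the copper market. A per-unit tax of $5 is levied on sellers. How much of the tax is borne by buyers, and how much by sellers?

Buyers bear 30/7, sellers bear 5/7

Pre-tax equilibrium: P* = 15, Q* = 46.
Tax on sellers shifts supply to Qs = -89 + 9(P − 5) = -134 + 9P.
68.5 - 1.5P = -134 + 9P gives buyer price Pb = 135/7; sellers receive Ps = 135/7 − 5 = 100/7.
New quantity: Q = 68.5 − 1.5(135/7) = 277/7.
Buyer burden = 135/7 − 15 = 30/7; seller burden = 15 − 100/7 = 5/7.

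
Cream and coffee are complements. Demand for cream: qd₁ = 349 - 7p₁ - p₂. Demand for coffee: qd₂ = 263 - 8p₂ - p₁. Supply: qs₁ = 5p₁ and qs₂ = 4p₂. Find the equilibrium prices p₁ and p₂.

p₁ = 3925/143, p₂ = 2807/143

Market 1: 349 - 7p₁ - p₂ = 5p₁ → 12p₁ + p₂ = 349.
Market 2: 12p₂ + p₁ = 263.
Eliminating p₂: 12×(1) − 1×(2) gives 143p₁ = 3925, so p₁ = 3925/143.
Back-substitute into (2): p₂ = (263 − 1×3925/143) / 12 = 2807/143.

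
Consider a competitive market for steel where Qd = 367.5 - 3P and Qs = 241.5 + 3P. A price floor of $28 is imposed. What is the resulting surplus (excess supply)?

Equilibrium price would be P* = 21, so the floor at 28 binds.
At P = 28: Qd = 283.5, Qs = 325.5.
Surplus = 325.5 − 283.5 = 42.

Surplus = 42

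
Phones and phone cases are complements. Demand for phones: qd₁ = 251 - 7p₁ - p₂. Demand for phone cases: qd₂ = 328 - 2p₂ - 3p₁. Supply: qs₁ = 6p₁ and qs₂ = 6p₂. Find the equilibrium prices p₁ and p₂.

p₁ = 1680/101, p₂ = 3511/101

Market 1: 251 - 7p₁ - p₂ = 6p₁ → 13p₁ + p₂ = 251.
Market 2: 8p₂ + 3p₁ = 328.
Eliminating p₂: 8×(1) − 1×(2) gives 101p₁ = 1680, so p₁ = 1680/101.
Back-substitute into (2): p₂ = (328 − 3×1680/101) / 8 = 3511/101.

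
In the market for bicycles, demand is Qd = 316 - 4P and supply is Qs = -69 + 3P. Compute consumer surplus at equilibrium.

Equilibrium: 316 - 4P = -69 + 3P gives P* = 55, Q* = 96.
Demand choke price (Qd = 0): P = 79.
CS = ½(79 − 55)(96) = 1152.

Consumer surplus = 1152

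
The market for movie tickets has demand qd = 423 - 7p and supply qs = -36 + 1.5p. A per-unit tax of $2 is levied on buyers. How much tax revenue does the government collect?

Pre-tax equilibrium: p* = 54, q* = 45.
Tax on buyers shifts demand to qd = 423 − 7(p + 2) = 409 - 7p.
409 - 7p = -36 + 1.5p gives seller price ps = 890/17; buyers pay pb = 890/17 + 2 = 924/17.
New quantity: q = 423 − 7(924/17) = 723/17.
Revenue = 2 × 723/17 = 1446/17.

Tax revenue = 1446/17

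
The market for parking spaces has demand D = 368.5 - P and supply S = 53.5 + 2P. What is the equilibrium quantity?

Q* = 263.5

Set D = S: 368.5 - P = 53.5 + 2P.
315 = 3P, so P* = 105.
Q* = 368.5 − 1(105) = 263.5.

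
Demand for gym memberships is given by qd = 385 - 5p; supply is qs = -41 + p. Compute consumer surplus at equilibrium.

Consumer surplus = 90

Equilibrium: 385 - 5p = -41 + p gives p* = 71, q* = 30.
Demand choke price (qd = 0): p = 77.
CS = ½(77 − 71)(30) = 90.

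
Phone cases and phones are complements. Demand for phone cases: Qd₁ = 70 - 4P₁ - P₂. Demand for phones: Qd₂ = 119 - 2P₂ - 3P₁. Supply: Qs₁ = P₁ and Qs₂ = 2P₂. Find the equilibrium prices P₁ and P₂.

Market 1: 70 - 4P₁ - P₂ = P₁ → 5P₁ + P₂ = 70.
Market 2: 4P₂ + 3P₁ = 119.
Eliminating P₂: 4×(1) − 1×(2) gives 17P₁ = 161, so P₁ = 161/17.
Back-substitute into (2): P₂ = (119 − 3×161/17) / 4 = 385/17.

P₁ = 161/17, P₂ = 385/17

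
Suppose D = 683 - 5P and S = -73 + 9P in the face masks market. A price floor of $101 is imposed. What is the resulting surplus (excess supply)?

Surplus = 658

Equilibrium price would be P* = 54, so the floor at 101 binds.
At P = 101: D = 178, S = 836.
Surplus = 836 − 178 = 658.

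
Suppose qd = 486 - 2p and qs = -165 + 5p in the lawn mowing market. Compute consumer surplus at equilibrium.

Equilibrium: 486 - 2p = -165 + 5p gives p* = 93, q* = 300.
Demand choke price (qd = 0): p = 243.
CS = ½(243 − 93)(300) = 22500.

Consumer surplus = 22500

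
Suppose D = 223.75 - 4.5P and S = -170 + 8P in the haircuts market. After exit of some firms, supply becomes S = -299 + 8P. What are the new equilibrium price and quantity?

Original equilibrium: P* = 31.5, Q* = 82.
New equilibrium: 223.75 - 4.5P = -299 + 8P, so 522.75 = 12.5P and P' = 41.82; Q' = 223.75 − 4.5(41.82) = 35.56.

P' = 41.82, Q' = 35.56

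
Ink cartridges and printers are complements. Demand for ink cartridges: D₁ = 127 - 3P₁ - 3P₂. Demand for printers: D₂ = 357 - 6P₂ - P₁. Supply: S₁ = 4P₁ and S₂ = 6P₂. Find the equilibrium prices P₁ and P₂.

Market 1: 127 - 3P₁ - 3P₂ = 4P₁ → 7P₁ + 3P₂ = 127.
Market 2: 12P₂ + P₁ = 357.
Eliminating P₂: 12×(1) − 3×(2) gives 81P₁ = 453, so P₁ = 151/27.
Back-substitute into (2): P₂ = (357 − 1×151/27) / 12 = 2372/81.

P₁ = 151/27, P₂ = 2372/81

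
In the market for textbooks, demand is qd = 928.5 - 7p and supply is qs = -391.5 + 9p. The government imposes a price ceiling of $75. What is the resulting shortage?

Equilibrium price would be p* = 82.5, so the ceiling at 75 binds.
At p = 75: qd = 928.5 − 7(75) = 403.5, qs = -391.5 + 9(75) = 283.5.
Shortage = 403.5 − 283.5 = 120.

Shortage = 120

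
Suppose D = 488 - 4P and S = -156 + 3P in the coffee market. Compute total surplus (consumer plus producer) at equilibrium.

Equilibrium: 488 - 4P = -156 + 3P gives P* = 92, Q* = 120.
Demand choke price: P = 122; supply starts at P = 52.
CS = ½(122 − 92)(120) = 1800; PS = ½(92 − 52)(120) = 2400.

Total surplus = 4200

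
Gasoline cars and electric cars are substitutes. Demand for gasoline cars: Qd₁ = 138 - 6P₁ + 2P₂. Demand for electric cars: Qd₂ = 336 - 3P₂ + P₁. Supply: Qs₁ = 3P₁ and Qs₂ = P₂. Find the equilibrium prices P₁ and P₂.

Market 1: 138 - 6P₁ + 2P₂ = 3P₁ → 9P₁ - 2P₂ = 138.
Market 2: 4P₂ - P₁ = 336.
Eliminating P₂: 4×(1) + 2×(2) gives 34P₁ = 1224, so P₁ = 36.
Back-substitute into (2): P₂ = (336 + 1×36) / 4 = 93.

P₁ = 36, P₂ = 93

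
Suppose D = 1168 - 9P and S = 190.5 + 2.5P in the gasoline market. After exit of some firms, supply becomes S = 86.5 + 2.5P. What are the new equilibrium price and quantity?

Original equilibrium: P* = 85, Q* = 403.
New equilibrium: 1168 - 9P = 86.5 + 2.5P, so 1081.5 = 11.5P and P' = 2163/23; Q' = 1168 − 9(2163/23) = 7397/23.

P' = 2163/23, Q' = 7397/23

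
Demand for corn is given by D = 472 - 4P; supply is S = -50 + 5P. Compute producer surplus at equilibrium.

Equilibrium: 472 - 4P = -50 + 5P gives P* = 58, Q* = 240.
Supply starts at P = 10 (where S = 0).
PS = ½(58 − 10)(240) = 5760.

Producer surplus = 5760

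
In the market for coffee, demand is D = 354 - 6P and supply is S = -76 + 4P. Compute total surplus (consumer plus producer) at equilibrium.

Total surplus = 1920

Equilibrium: 354 - 6P = -76 + 4P gives P* = 43, Q* = 96.
Demand choke price: P = 59; supply starts at P = 19.
CS = ½(59 − 43)(96) = 768; PS = ½(43 − 19)(96) = 1152.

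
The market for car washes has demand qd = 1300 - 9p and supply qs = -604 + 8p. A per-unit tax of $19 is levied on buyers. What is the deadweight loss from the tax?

Pre-tax equilibrium: p* = 112, q* = 292.
Tax on buyers shifts demand to qd = 1300 − 9(p + 19) = 1129 - 9p.
1129 - 9p = -604 + 8p gives seller price ps = 1733/17; buyers pay pb = 1733/17 + 19 = 2056/17.
New quantity: q = 1300 − 9(2056/17) = 3596/17.
DWL = ½ × 19 × (292 − 3596/17) = 12996/17.

Deadweight loss = 12996/17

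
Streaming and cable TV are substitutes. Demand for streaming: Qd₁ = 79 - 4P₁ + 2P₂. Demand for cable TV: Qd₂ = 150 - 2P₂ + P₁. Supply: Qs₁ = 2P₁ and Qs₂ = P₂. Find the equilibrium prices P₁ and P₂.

Market 1: 79 - 4P₁ + 2P₂ = 2P₁ → 6P₁ - 2P₂ = 79.
Market 2: 3P₂ - P₁ = 150.
Eliminating P₂: 3×(1) + 2×(2) gives 16P₁ = 537, so P₁ = 33.5625.
Back-substitute into (2): P₂ = (150 + 1×33.5625) / 3 = 61.1875.

P₁ = 33.5625, P₂ = 61.1875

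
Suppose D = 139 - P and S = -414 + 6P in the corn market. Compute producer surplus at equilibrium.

Equilibrium: 139 - P = -414 + 6P gives P* = 79, Q* = 60.
Supply starts at P = 69 (where S = 0).
PS = ½(79 − 69)(60) = 300.

Producer surplus = 300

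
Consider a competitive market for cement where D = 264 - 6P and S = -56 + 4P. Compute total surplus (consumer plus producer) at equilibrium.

Total surplus = 1080

Equilibrium: 264 - 6P = -56 + 4P gives P* = 32, Q* = 72.
Demand choke price: P = 44; supply starts at P = 14.
CS = ½(44 − 32)(72) = 432; PS = ½(32 − 14)(72) = 648.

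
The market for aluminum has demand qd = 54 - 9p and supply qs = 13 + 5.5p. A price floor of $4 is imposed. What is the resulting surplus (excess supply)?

Surplus = 17

Equilibrium price would be p* = 82/29, so the floor at 4 binds.
At p = 4: qd = 18, qs = 35.
Surplus = 35 − 18 = 17.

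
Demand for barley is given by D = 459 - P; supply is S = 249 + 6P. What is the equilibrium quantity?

Set D = S: 459 - P = 249 + 6P.
210 = 7P, so P* = 30.
Q* = 459 − 1(30) = 429.

Q* = 429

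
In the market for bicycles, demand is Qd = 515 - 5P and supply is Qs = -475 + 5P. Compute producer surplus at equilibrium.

Producer surplus = 40

Equilibrium: 515 - 5P = -475 + 5P gives P* = 99, Q* = 20.
Supply starts at P = 95 (where Qs = 0).
PS = ½(99 − 95)(20) = 40.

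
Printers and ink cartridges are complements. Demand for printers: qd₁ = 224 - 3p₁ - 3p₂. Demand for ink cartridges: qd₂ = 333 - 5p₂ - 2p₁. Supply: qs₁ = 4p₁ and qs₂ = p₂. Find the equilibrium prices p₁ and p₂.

Market 1: 224 - 3p₁ - 3p₂ = 4p₁ → 7p₁ + 3p₂ = 224.
Market 2: 6p₂ + 2p₁ = 333.
Eliminating p₂: 6×(1) − 3×(2) gives 36p₁ = 345, so p₁ = 115/12.
Back-substitute into (2): p₂ = (333 − 2×115/12) / 6 = 1883/36.

p₁ = 115/12, p₂ = 1883/36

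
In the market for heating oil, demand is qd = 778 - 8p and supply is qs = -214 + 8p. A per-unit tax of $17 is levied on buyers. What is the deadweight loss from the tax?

Deadweight loss = 578

Pre-tax equilibrium: p* = 62, q* = 282.
Tax on buyers shifts demand to qd = 778 − 8(p + 17) = 642 - 8p.
642 - 8p = -214 + 8p gives seller price ps = 53.5; buyers pay pb = 53.5 + 17 = 70.5.
New quantity: q = 778 − 8(70.5) = 214.
DWL = ½ × 17 × (282 − 214) = 578.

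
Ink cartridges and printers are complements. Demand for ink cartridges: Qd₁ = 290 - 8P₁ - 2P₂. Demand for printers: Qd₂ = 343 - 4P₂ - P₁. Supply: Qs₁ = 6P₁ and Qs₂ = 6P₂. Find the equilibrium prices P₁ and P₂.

Market 1: 290 - 8P₁ - 2P₂ = 6P₁ → 14P₁ + 2P₂ = 290.
Market 2: 10P₂ + P₁ = 343.
Eliminating P₂: 10×(1) − 2×(2) gives 138P₁ = 2214, so P₁ = 369/23.
Back-substitute into (2): P₂ = (343 − 1×369/23) / 10 = 752/23.

P₁ = 369/23, P₂ = 752/23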